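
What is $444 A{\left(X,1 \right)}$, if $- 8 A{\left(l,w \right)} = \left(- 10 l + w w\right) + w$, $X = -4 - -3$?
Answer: $-666$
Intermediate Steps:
$X = -1$ ($X = -4 + 3 = -1$)
$A{\left(l,w \right)} = - \frac{w}{8} - \frac{w^{2}}{8} + \frac{5 l}{4}$ ($A{\left(l,w \right)} = - \frac{\left(- 10 l + w w\right) + w}{8} = - \frac{\left(- 10 l + w^{2}\right) + w}{8} = - \frac{\left(w^{2} - 10 l\right) + w}{8} = - \frac{w + w^{2} - 10 l}{8} = - \frac{w}{8} - \frac{w^{2}}{8} + \frac{5 l}{4}$)
$444 A{\left(X,1 \right)} = 444 \left(\left(- \frac{1}{8}\right) 1 - \frac{1^{2}}{8} + \frac{5}{4} \left(-1\right)\right) = 444 \left(- \frac{1}{8} - \frac{1}{8} - \frac{5}{4}\right) = 444 \left(- \frac{3}{2}\right) = -666$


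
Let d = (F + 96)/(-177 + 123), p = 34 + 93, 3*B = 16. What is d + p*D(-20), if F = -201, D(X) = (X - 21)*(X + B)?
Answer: 1374683/18 ≈ 76371.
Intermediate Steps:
B = 16/3 (B = (⅓)*16 = 16/3 ≈ 5.3333)
D(X) = (-21 + X)*(16/3 + X) (D(X) = (X - 21)*(X + 16/3) = (-21 + X)*(16/3 + X))
p = 127
d = 35/18 (d = (-201 + 96)/(-177 + 123) = -105/(-54) = -105*(-1/54) = 35/18 ≈ 1.9444)
d + p*D(-20) = 35/18 + 127*(-112 + (-20)² - 47/3*(-20)) = 35/18 + 127*(-112 + 400 + 940/3) = 35/18 + 127*(1804/3) = 35/18 + 229108/3 = 1374683/18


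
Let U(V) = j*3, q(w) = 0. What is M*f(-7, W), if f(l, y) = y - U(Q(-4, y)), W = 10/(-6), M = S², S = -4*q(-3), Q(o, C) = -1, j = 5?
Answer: 0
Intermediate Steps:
S = 0 (S = -4*0 = 0)
M = 0 (M = 0² = 0)
U(V) = 15 (U(V) = 5*3 = 15)
W = -5/3 (W = 10*(-⅙) = -5/3 ≈ -1.6667)
f(l, y) = -15 + y (f(l, y) = y - 1*15 = y - 15 = -15 + y)
M*f(-7, W) = 0*(-15 - 5/3) = 0*(-50/3) = 0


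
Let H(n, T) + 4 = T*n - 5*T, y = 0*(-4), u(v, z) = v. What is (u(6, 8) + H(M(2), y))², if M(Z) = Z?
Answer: 4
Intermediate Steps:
y = 0
H(n, T) = -4 - 5*T + T*n (H(n, T) = -4 + (T*n - 5*T) = -4 + (-5*T + T*n) = -4 - 5*T + T*n)
(u(6, 8) + H(M(2), y))² = (6 + (-4 - 5*0 + 0*2))² = (6 + (-4 + 0 + 0))² = (6 - 4)² = 2² = 4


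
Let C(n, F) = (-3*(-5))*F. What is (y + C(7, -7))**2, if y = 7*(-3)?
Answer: 15876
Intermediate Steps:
C(n, F) = 15*F
y = -21
(y + C(7, -7))**2 = (-21 + 15*(-7))**2 = (-21 - 105)**2 = (-126)**2 = 15876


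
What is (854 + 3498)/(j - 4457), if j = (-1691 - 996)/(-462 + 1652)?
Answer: -5178880/5306517 ≈ -0.97595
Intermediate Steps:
j = -2687/1190 ≈ -2.2580
(854 + 3498)/(j - 4457) = (854 + 3498)/(-2687/1190 - 4457) = 4352/(-5306517/1190) = 4352*(-1190/5306517) = -5178880/5306517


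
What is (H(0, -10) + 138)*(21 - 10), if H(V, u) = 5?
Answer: 1573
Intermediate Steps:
(H(0, -10) + 138)*(21 - 10) = (5 + 138)*(21 - 10) = 143*11 = 1573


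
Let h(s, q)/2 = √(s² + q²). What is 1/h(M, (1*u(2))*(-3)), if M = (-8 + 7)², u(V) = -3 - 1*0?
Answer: √82/164 ≈ 0.055216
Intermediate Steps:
u(V) = -3 (u(V) = -3 + 0 = -3)
M = 1 (M = (-1)² = 1)
h(s, q) = 2*√(q² + s²) (h(s, q) = 2*√(s² + q²) = 2*√(q² + s²))
1/h(M, (1*u(2))*(-3)) = 1/(2*√(((1*(-3))*(-3))² + 1²)) = 1/(2*√((-3*(-3))² + 1)) = 1/(2*√(9² + 1)) = 1/(2*√(81 + 1)) = 1/(2*√82) = √82/164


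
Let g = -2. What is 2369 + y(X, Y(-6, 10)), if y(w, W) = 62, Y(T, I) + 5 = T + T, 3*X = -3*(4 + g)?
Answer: 2431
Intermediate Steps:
X = -2 (X = (-3*(4 - 2))/3 = (-3*2)/3 = (1/3)*(-6) = -2)
Y(T, I) = -5 + 2*T (Y(T, I) = -5 + (T + T) = -5 + 2*T)
2369 + y(X, Y(-6, 10)) = 2369 + 62 = 2431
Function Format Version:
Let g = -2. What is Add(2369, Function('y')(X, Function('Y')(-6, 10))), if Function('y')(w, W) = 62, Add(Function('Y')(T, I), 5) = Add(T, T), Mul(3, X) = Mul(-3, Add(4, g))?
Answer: 2431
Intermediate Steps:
X = -2 (X = Mul(Rational(1, 3), Mul(-3, Add(4, -2))) = Mul(Rational(1, 3), Mul(-3, 2)) = Mul(Rational(1, 3), -6) = -2)
Function('Y')(T, I) = Add(-5, Mul(2, T)) (Function('Y')(T, I) = Add(-5, Add(T, T)) = Add(-5, Mul(2, T)))
Add(2369, Function('y')(X, Function('Y')(-6, 10))) = Add(2369, 62) = 2431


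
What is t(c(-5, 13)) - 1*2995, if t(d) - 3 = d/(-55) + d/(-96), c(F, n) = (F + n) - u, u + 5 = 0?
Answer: -15799723/5280 ≈ -2992.4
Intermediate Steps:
u = -5 (u = -5 + 0 = -5)
c(F, n) = 5 + F + n (c(F, n) = (F + n) - 1*(-5) = (F + n) + 5 = 5 + F + n)
t(d) = 3 - 151*d/5280 (t(d) = 3 + (d/(-55) + d/(-96)) = 3 + (d*(-1/55) + d*(-1/96)) = 3 + (-d/55 - d/96) = 3 - 151*d/5280)
t(c(-5, 13)) - 1*2995 = (3 - 151*(5 - 5 + 13)/5280) - 1*2995 = (3 - 151/5280*13) - 2995 = (3 - 1963/5280) - 2995 = 13877/5280 - 2995 = -15799723/5280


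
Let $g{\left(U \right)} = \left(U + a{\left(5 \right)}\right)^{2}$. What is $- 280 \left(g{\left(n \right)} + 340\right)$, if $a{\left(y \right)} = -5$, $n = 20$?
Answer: $-158200$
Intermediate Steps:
$g{\left(U \right)} = \left(-5 + U\right)^{2}$ ($g{\left(U \right)} = \left(U - 5\right)^{2} = \left(-5 + U\right)^{2}$)
$- 280 \left(g{\left(n \right)} + 340\right) = - 280 \left(\left(-5 + 20\right)^{2} + 340\right) = - 280 \left(15^{2} + 340\right) = - 280 \left(225 + 340\right) = \left(-280\right) 565 = -158200$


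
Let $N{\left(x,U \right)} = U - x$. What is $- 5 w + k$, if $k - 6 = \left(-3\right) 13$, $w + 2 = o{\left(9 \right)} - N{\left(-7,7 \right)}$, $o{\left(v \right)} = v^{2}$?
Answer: $-358$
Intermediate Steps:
$w = 65$ ($w = -2 - \left(7 - 81 + 7\right) = -2 + \left(81 - \left(7 + 7\right)\right) = -2 + \left(81 - 14\right) = -2 + 67 = 65$)
$k = -33$ ($k = 6 - 39 = -33$)
$- 5 w + k = \left(-5\right) 65 - 33 = -325 - 33 = -358$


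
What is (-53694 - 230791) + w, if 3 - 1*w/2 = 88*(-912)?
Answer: -123967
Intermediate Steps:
w = 160518 (w = 6 - 176*(-912) = 6 - 2*(-80256) = 6 + 160512 = 160518)
(-53694 - 230791) + w = (-53694 - 230791) + 160518 = -284485 + 160518 = -123967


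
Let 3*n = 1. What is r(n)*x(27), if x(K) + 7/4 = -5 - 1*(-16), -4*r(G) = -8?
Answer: 37/2 ≈ 18.500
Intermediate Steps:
n = ⅓ (n = (⅓)*1 = ⅓ ≈ 0.33333)
r(G) = 2 (r(G) = -¼*(-8) = 2)
x(K) = 37/4 (x(K) = -7/4 + (-5 - 1*(-16)) = -7/4 + (-5 + 16) = -7/4 + 11 = 37/4)
r(n)*x(27) = 2*(37/4) = 37/2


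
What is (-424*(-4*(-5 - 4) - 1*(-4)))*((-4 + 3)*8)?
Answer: 135680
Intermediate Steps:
(-424*(-4*(-5 - 4) - 1*(-4)))*((-4 + 3)*8) = (-424*(-4*(-9) + 4))*(-1*8) = -424*(36 + 4)*(-8) = -424*40*(-8) = -212*80*(-8) = -16960*(-8) = 135680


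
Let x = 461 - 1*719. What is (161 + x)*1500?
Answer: -145500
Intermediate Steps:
x = -258 (x = 461 - 719 = -258)
(161 + x)*1500 = (161 - 258)*1500 = -97*1500 = -145500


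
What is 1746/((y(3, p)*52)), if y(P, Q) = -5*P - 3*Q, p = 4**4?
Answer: -97/2262 ≈ -0.042882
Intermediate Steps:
p = 256
1746/((y(3, p)*52)) = 1746/(((-5*3 - 3*256)*52)) = 1746/(((-15 - 768)*52)) = 1746/((-783*52)) = 1746/(-40716) = 1746*(-1/40716) = -97/2262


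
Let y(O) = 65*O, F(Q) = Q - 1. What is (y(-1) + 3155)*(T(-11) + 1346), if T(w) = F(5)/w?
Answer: 45738180/11 ≈ 4.1580e+6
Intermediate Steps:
F(Q) = -1 + Q
T(w) = 4/w (T(w) = (-1 + 5)/w = 4/w)
(y(-1) + 3155)*(T(-11) + 1346) = (65*(-1) + 3155)*(4/(-11) + 1346) = (-65 + 3155)*(4*(-1/11) + 1346) = 3090*(-4/11 + 1346) = 3090*(14802/11) = 45738180/11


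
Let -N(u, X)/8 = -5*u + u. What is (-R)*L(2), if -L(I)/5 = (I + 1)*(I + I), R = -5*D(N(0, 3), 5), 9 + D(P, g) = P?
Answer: 2700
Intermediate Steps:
N(u, X) = 32*u (N(u, X) = -8*(-5*u + u) = -(-32)*u = 32*u)
D(P, g) = -9 + P
R = 45 (R = -5*(-9 + 32*0) = -5*(-9 + 0) = -5*(-9) = 45)
L(I) = -10*I*(1 + I) (L(I) = -5*(I + 1)*(I + I) = -5*(1 + I)*2*I = -10*I*(1 + I))
(-R)*L(2) = (-1*45)*(-10*2*(1 + 2)) = -(-450)*2*3 = -45*(-60) = 2700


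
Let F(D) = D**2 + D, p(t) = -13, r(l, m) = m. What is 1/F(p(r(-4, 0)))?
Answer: 1/156 ≈ 0.0064103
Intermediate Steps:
F(D) = D + D**2
1/F(p(r(-4, 0))) = 1/(-13*(1 - 13)) = 1/(-13*(-12)) = 1/156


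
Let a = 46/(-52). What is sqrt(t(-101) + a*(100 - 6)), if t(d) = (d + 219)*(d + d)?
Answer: I*sqrt(4042337)/13 ≈ 154.66*I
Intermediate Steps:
t(d) = 2*d*(219 + d) (t(d) = (219 + d)*(2*d) = 2*d*(219 + d))
a = -23/26 (a = 46*(-1/52) = -23/26 ≈ -0.88461)
sqrt(t(-101) + a*(100 - 6)) = sqrt(2*(-101)*(219 - 101) - 23*(100 - 6)/26) = sqrt(2*(-101)*118 - 23/26*94) = sqrt(-23836 - 1081/13) = sqrt(-310949/13) = I*sqrt(4042337)/13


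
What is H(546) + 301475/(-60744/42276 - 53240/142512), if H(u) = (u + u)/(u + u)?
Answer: -18920072094917/113620033 ≈ -1.6652e+5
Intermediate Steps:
H(u) = 1 (H(u) = (2*u)/((2*u)) = (2*u)*(1/(2*u)) = 1)
H(546) + 301475/(-60744/42276 - 53240/142512) = 1 + 301475/(-60744/42276 - 53240/142512) = 1 + 301475/(-60744*1/42276 - 53240*1/142512) = 1 + 301475/(-5062/3523 - 6655/17814) = 1 + 301475/(-113620033/62758722) = 1 + 301475*(-62758722/113620033) = 1 - 18920185714950/113620033 = -18920072094917/113620033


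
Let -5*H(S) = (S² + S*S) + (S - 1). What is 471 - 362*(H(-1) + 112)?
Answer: -40073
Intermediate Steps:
H(S) = ⅕ - 2*S²/5 - S/5 (H(S) = -((S² + S*S) + (S - 1))/5 = -((S² + S²) + (-1 + S))/5 = -(2*S² + (-1 + S))/5 = -(-1 + S + 2*S²)/5 = ⅕ - 2*S²/5 - S/5)
471 - 362*(H(-1) + 112) = 471 - 362*((⅕ - ⅖*(-1)² - ⅕*(-1)) + 112) = 471 - 362*((⅕ - ⅖*1 + ⅕) + 112) = 471 - 362*((⅕ - ⅖ + ⅕) + 112) = 471 - 362*(0 + 112) = 471 - 362*112 = 471 - 40544 = -40073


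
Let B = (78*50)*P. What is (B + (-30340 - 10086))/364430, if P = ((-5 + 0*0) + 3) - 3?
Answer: -29963/182215 ≈ -0.16444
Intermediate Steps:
P = -5 (P = ((-5 + 0) + 3) - 3 = (-5 + 3) - 3 = -2 - 3 = -5)
B = -19500 (B = (78*50)*(-5) = 3900*(-5) = -19500)
(B + (-30340 - 10086))/364430 = (-19500 + (-30340 - 10086))/364430 = (-19500 - 40426)*(1/364430) = -59926*1/364430 = -29963/182215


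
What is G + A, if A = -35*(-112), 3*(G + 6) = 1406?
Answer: 13148/3 ≈ 4382.7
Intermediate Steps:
G = 1388/3 (G = -6 + (⅓)*1406 = -6 + 1406/3 = 1388/3 ≈ 462.67)
A = 3920
G + A = 1388/3 + 3920 = 13148/3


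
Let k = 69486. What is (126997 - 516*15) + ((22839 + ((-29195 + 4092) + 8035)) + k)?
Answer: 194514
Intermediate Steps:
(126997 - 516*15) + ((22839 + ((-29195 + 4092) + 8035)) + k) = (126997 - 516*15) + ((22839 + ((-29195 + 4092) + 8035)) + 69486) = (126997 - 7740) + ((22839 + (-25103 + 8035)) + 69486) = 119257 + ((22839 - 17068) + 69486) = 119257 + (5771 + 69486) = 119257 + 75257 = 194514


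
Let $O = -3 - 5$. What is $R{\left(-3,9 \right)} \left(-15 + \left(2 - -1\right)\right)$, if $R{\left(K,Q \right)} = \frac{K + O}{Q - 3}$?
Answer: $22$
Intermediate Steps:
$O = -8$
$R{\left(K,Q \right)} = \frac{-8 + K}{-3 + Q}$ ($R{\left(K,Q \right)} = \frac{K - 8}{Q - 3} = \frac{-8 + K}{-3 + Q}$)
$R{\left(-3,9 \right)} \left(-15 + \left(2 - -1\right)\right) = \frac{-8 - 3}{-3 + 9} \left(-15 + \left(2 - -1\right)\right) = \frac{1}{6} \left(-11\right) \left(-15 + \left(2 + 1\right)\right) = \frac{1}{6} \left(-11\right) \left(-15 + 3\right) = \left(- \frac{11}{6}\right) \left(-12\right) = 22$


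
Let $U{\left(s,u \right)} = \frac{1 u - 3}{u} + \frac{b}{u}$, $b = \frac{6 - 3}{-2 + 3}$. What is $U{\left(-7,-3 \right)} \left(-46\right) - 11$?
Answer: $-57$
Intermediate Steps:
$b = 3$ ($b = \frac{3}{1} = 3 \cdot 1 = 3$)
$U{\left(s,u \right)} = \frac{3}{u} + \frac{-3 + u}{u}$ ($U{\left(s,u \right)} = \frac{1 u - 3}{u} + \frac{3}{u} = \frac{u - 3}{u} + \frac{3}{u} = \frac{-3 + u}{u} + \frac{3}{u} = \frac{3}{u} + \frac{-3 + u}{u}$)
$U{\left(-7,-3 \right)} \left(-46\right) - 11 = 1 \left(-46\right) - 11 = -46 - 11 = -57$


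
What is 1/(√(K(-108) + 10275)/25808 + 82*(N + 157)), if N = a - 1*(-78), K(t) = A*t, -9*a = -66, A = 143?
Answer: 119118226303488/2367037980952091065 - 232272*I*√5169/2367037980952091065 ≈ 5.0324e-5 - 7.055e-12*I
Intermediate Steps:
a = 22/3 (a = -⅑*(-66) = 22/3 ≈ 7.3333)
K(t) = 143*t
N = 256/3 (N = 22/3 - 1*(-78) = 22/3 + 78 = 256/3 ≈ 85.333)
1/(√(K(-108) + 10275)/25808 + 82*(N + 157)) = 1/(√(143*(-108) + 10275)/25808 + 82*(256/3 + 157)) = 1/(√(-15444 + 10275)*(1/25808) + 82*(727/3)) = 1/(√(-5169)*(1/25808) + 59614/3) = 1/((I*√5169)*(1/25808) + 59614/3) = 1/(I*√5169/25808 + 59614/3) = 1/(59614/3 + I*√5169/25808)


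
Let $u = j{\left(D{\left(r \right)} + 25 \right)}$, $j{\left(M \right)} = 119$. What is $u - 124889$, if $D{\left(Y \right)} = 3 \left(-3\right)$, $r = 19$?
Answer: $-124770$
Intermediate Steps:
$D{\left(Y \right)} = -9$
$u = 119$
$u - 124889 = 119 - 124889 = -124770$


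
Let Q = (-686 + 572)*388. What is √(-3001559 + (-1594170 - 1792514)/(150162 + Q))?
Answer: I*√935592979097645/17655 ≈ 1732.5*I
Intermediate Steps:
Q = -44232 (Q = -114*388 = -44232)
√(-3001559 + (-1594170 - 1792514)/(150162 + Q)) = √(-3001559 + (-1594170 - 1792514)/(150162 - 44232)) = √(-3001559 - 3386684/105930) = √(-3001559 - 3386684*1/105930) = √(-3001559 - 1693342/52965) = √(-158979265777/52965) = I*√935592979097645/17655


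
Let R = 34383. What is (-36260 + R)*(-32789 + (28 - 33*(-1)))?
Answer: 61430456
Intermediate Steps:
(-36260 + R)*(-32789 + (28 - 33*(-1))) = (-36260 + 34383)*(-32789 + (28 - 33*(-1))) = -1877*(-32789 + (28 + 33)) = -1877*(-32789 + 61) = -1877*(-32728) = 61430456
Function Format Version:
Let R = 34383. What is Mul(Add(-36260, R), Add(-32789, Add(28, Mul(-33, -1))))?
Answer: 61430456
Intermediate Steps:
Mul(Add(-36260, R), Add(-32789, Add(28, Mul(-33, -1)))) = Mul(Add(-36260, 34383), Add(-32789, Add(28, Mul(-33, -1)))) = Mul(-1877, Add(-32789, Add(28, 33))) = Mul(-1877, Add(-32789, 61)) = Mul(-1877, -32728) = 61430456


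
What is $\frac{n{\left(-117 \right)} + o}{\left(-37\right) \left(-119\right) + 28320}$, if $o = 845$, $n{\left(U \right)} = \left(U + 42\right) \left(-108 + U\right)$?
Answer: $\frac{17720}{32723} \approx 0.54152$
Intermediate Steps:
$n{\left(U \right)} = \left(-108 + U\right) \left(42 + U\right)$ ($n{\left(U \right)} = \left(42 + U\right) \left(-108 + U\right) = \left(-108 + U\right) \left(42 + U\right)$)
$\frac{n{\left(-117 \right)} + o}{\left(-37\right) \left(-119\right) + 28320} = \frac{\left(-4536 + \left(-117\right)^{2} - -7722\right) + 845}{\left(-37\right) \left(-119\right) + 28320} = \frac{\left(-4536 + 13689 + 7722\right) + 845}{4403 + 28320} = \frac{16875 + 845}{32723} = 17720 \cdot \frac{1}{32723} = \frac{17720}{32723}$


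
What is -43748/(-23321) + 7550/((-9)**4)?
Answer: 463104178/153009081 ≈ 3.0266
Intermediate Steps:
-43748/(-23321) + 7550/((-9)**4) = -43748*(-1/23321) + 7550/6561 = 43748/23321 + 7550*(1/6561) = 43748/23321 + 7550/6561 = 463104178/153009081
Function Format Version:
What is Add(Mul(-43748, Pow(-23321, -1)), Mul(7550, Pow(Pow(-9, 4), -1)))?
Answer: Rational(463104178, 153009081) ≈ 3.0266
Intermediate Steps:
Add(Mul(-43748, Pow(-23321, -1)), Mul(7550, Pow(Pow(-9, 4), -1))) = Add(Mul(-43748, Rational(-1, 23321)), Mul(7550, Pow(6561, -1))) = Add(Rational(43748, 23321), Mul(7550, Rational(1, 6561))) = Add(Rational(43748, 23321), Rational(7550, 6561)) = Rational(463104178, 153009081)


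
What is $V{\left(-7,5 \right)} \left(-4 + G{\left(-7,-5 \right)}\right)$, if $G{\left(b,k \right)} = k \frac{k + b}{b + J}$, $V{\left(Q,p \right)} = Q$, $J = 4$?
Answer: $168$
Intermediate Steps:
$G{\left(b,k \right)} = \frac{k \left(b + k\right)}{4 + b}$ ($G{\left(b,k \right)} = k \frac{k + b}{b + 4} = k \frac{b + k}{4 + b} = \frac{k \left(b + k\right)}{4 + b}$)
$V{\left(-7,5 \right)} \left(-4 + G{\left(-7,-5 \right)}\right) = - 7 \left(-4 - \frac{5 \left(-7 - 5\right)}{4 - 7}\right) = - 7 \left(-4 - 5 \frac{1}{-3} \left(-12\right)\right) = - 7 \left(-4 - \left(- \frac{5}{3}\right) \left(-12\right)\right) = - 7 \left(-4 - 20\right) = \left(-7\right) \left(-24\right) = 168$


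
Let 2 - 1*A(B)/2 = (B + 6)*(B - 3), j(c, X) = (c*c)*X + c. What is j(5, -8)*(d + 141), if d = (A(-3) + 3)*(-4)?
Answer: 6045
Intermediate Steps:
j(c, X) = c + X*c² (j(c, X) = c²*X + c = X*c² + c = c + X*c²)
A(B) = 4 - 2*(-3 + B)*(6 + B) (A(B) = 4 - 2*(B + 6)*(B - 3) = 4 - 2*(6 + B)*(-3 + B) = 4 - 2*(-3 + B)*(6 + B))
d = -172 (d = ((40 - 6*(-3) - 2*(-3)²) + 3)*(-4) = ((40 + 18 - 2*9) + 3)*(-4) = ((40 + 18 - 18) + 3)*(-4) = (40 + 3)*(-4) = 43*(-4) = -172)
j(5, -8)*(d + 141) = (5*(1 - 8*5))*(-172 + 141) = (5*(1 - 40))*(-31) = (5*(-39))*(-31) = -195*(-31) = 6045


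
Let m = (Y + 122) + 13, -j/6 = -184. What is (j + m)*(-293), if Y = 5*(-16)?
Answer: -339587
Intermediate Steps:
Y = -80
j = 1104 (j = -6*(-184) = 1104)
m = 55 (m = (-80 + 122) + 13 = 42 + 13 = 55)
(j + m)*(-293) = (1104 + 55)*(-293) = 1159*(-293) = -339587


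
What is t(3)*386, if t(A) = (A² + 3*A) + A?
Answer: 8106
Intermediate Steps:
t(A) = A² + 4*A
t(3)*386 = (3*(4 + 3))*386 = (3*7)*386 = 21*386 = 8106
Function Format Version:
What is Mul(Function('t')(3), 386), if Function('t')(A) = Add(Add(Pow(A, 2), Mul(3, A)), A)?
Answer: 8106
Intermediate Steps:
Function('t')(A) = Add(Pow(A, 2), Mul(4, A))
Mul(Function('t')(3), 386) = Mul(Mul(3, Add(4, 3)), 386) = Mul(Mul(3, 7), 386) = Mul(21, 386) = 8106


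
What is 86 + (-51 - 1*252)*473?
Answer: -143233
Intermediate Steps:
86 + (-51 - 1*252)*473 = 86 + (-51 - 252)*473 = 86 - 303*473 = 86 - 143319 = -143233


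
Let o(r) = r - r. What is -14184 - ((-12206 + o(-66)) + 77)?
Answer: -2055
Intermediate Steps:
o(r) = 0
-14184 - ((-12206 + o(-66)) + 77) = -14184 - ((-12206 + 0) + 77) = -14184 - (-12206 + 77) = -14184 - 1*(-12129) = -14184 + 12129 = -2055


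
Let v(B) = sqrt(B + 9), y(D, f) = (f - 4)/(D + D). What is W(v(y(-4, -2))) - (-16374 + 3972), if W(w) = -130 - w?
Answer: 12272 - sqrt(39)/2 ≈ 12269.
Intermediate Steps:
y(D, f) = (-4 + f)/(2*D) (y(D, f) = (-4 + f)/((2*D)) = (-4 + f)*(1/(2*D)) = (-4 + f)/(2*D))
v(B) = sqrt(9 + B)
W(v(y(-4, -2))) - (-16374 + 3972) = (-130 - sqrt(9 + (1/2)*(-4 - 2)/(-4))) - (-16374 + 3972) = (-130 - sqrt(9 + (1/2)*(-1/4)*(-6))) - 1*(-12402) = (-130 - sqrt(9 + 3/4)) + 12402 = (-130 - sqrt(39/4)) + 12402 = (-130 - sqrt(39)/2) + 12402 = 12272 - sqrt(39)/2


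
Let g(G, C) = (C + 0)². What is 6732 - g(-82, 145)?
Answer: -14293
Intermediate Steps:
g(G, C) = C²
6732 - g(-82, 145) = 6732 - 1*145² = 6732 - 1*21025 = 6732 - 21025 = -14293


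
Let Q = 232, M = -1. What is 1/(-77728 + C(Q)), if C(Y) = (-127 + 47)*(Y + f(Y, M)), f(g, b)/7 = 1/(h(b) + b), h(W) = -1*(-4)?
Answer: -3/289424 ≈ -1.0365e-5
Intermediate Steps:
h(W) = 4
f(g, b) = 7/(4 + b)
C(Y) = -560/3 - 80*Y (C(Y) = (-127 + 47)*(Y + 7/(4 - 1)) = -80*(Y + 7/3) = -80*(7/3 + Y) = -560/3 - 80*Y)
1/(-77728 + C(Q)) = 1/(-77728 + (-560/3 - 80*232)) = 1/(-77728 + (-560/3 - 18560)) = 1/(-77728 - 56240/3) = 1/(-289424/3) = -3/289424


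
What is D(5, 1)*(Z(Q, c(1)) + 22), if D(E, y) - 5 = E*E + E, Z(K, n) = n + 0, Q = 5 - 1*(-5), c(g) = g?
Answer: 805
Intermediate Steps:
Q = 10 (Q = 5 + 5 = 10)
Z(K, n) = n
D(E, y) = 5 + E + E² (D(E, y) = 5 + (E*E + E) = 5 + (E² + E) = 5 + (E + E²) = 5 + E + E²)
D(5, 1)*(Z(Q, c(1)) + 22) = (5 + 5 + 5²)*(1 + 22) = (5 + 5 + 25)*23 = 35*23 = 805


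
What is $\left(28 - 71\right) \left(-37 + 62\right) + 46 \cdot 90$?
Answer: $3065$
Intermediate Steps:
$\left(28 - 71\right) \left(-37 + 62\right) + 46 \cdot 90 = \left(-43\right) 25 + 4140 = -1075 + 4140 = 3065$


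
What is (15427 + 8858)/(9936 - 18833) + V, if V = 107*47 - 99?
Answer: 43837925/8897 ≈ 4927.3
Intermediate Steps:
V = 4930 (V = 5029 - 99 = 4930)
(15427 + 8858)/(9936 - 18833) + V = (15427 + 8858)/(9936 - 18833) + 4930 = 24285/(-8897) + 4930 = 24285*(-1/8897) + 4930 = -24285/8897 + 4930 = 43837925/8897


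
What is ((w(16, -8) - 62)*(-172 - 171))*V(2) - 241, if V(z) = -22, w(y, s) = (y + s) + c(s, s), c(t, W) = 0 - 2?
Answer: -422817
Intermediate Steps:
c(t, W) = -2
w(y, s) = -2 + s + y (w(y, s) = (y + s) - 2 = (s + y) - 2 = -2 + s + y)
((w(16, -8) - 62)*(-172 - 171))*V(2) - 241 = (((-2 - 8 + 16) - 62)*(-172 - 171))*(-22) - 241 = ((6 - 62)*(-343))*(-22) - 241 = -56*(-343)*(-22) - 241 = 19208*(-22) - 241 = -422576 - 241 = -422817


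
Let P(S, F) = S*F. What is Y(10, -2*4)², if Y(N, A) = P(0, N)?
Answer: 0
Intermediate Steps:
P(S, F) = F*S
Y(N, A) = 0 (Y(N, A) = N*0 = 0)
Y(10, -2*4)² = 0² = 0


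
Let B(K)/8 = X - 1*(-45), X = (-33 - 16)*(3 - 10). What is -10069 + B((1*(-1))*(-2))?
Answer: -6965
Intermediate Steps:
X = 343 (X = -49*(-7) = 343)
B(K) = 3104 (B(K) = 8*(343 - 1*(-45)) = 8*(343 + 45) = 8*388 = 3104)
-10069 + B((1*(-1))*(-2)) = -10069 + 3104 = -6965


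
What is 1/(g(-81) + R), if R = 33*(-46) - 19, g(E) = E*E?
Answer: 1/5024 ≈ 0.00019904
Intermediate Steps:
g(E) = E**2
R = -1537 (R = -1518 - 19 = -1537)
1/(g(-81) + R) = 1/((-81)**2 - 1537) = 1/(6561 - 1537) = 1/5024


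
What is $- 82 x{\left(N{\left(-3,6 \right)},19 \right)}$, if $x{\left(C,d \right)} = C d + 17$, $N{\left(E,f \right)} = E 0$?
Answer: $-1394$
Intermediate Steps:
$N{\left(E,f \right)} = 0$
$x{\left(C,d \right)} = 17 + C d$
$- 82 x{\left(N{\left(-3,6 \right)},19 \right)} = - 82 \left(17 + 0 \cdot 19\right) = - 82 \left(17 + 0\right) = \left(-82\right) 17 = -1394$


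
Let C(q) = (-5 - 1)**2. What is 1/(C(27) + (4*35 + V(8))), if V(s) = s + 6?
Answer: 1/190 ≈ 0.0052632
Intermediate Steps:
V(s) = 6 + s
C(q) = 36 (C(q) = (-6)**2 = 36)
1/(C(27) + (4*35 + V(8))) = 1/(36 + (4*35 + (6 + 8))) = 1/(36 + (140 + 14)) = 1/(36 + 154) = 1/190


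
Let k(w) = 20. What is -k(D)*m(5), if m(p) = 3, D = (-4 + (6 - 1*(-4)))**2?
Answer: -60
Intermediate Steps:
D = 36 (D = (-4 + (6 + 4))**2 = (-4 + 10)**2 = 6**2 = 36)
-k(D)*m(5) = -20*3 = -1*60 = -60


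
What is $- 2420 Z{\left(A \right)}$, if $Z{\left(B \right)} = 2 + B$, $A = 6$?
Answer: $-19360$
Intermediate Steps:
$- 2420 Z{\left(A \right)} = - 2420 \left(2 + 6\right) = \left(-2420\right) 8 = -19360$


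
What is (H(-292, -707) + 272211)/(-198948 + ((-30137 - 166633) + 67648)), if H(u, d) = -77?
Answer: -136067/164035 ≈ -0.82950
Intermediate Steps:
(H(-292, -707) + 272211)/(-198948 + ((-30137 - 166633) + 67648)) = (-77 + 272211)/(-198948 + ((-30137 - 166633) + 67648)) = 272134/(-198948 + (-196770 + 67648)) = 272134/(-198948 - 129122) = 272134/(-328070) = 272134*(-1/328070) = -136067/164035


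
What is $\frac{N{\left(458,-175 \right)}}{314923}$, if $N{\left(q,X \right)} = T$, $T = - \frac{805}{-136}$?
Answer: $\frac{115}{6118504} \approx 1.8795 \cdot 10^{-5}$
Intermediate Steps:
$T = \frac{805}{136}$ ($T = \left(-805\right) \left(- \frac{1}{136}\right) = \frac{805}{136} \approx 5.9191$)
$N{\left(q,X \right)} = \frac{805}{136}$
$\frac{N{\left(458,-175 \right)}}{314923} = \frac{805}{136 \cdot 314923} = \frac{805}{136} \cdot \frac{1}{314923} = \frac{115}{6118504}$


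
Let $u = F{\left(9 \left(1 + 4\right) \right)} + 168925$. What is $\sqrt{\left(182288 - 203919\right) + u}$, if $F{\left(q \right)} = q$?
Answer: $9 \sqrt{1819} \approx 383.85$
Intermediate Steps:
$u = 168970$ ($u = 9 \left(1 + 4\right) + 168925 = 9 \cdot 5 + 168925 = 45 + 168925 = 168970$)
$\sqrt{\left(182288 - 203919\right) + u} = \sqrt{\left(182288 - 203919\right) + 168970} = \sqrt{-21631 + 168970} = \sqrt{147339} = 9 \sqrt{1819}$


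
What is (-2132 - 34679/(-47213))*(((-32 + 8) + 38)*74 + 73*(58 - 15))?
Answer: -420102849475/47213 ≈ -8.8980e+6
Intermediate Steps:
(-2132 - 34679/(-47213))*(((-32 + 8) + 38)*74 + 73*(58 - 15)) = (-2132 - 34679*(-1/47213))*((-24 + 38)*74 + 73*43) = (-2132 + 34679/47213)*(14*74 + 3139) = -100623437*(1036 + 3139)/47213 = -100623437/47213*4175 = -420102849475/47213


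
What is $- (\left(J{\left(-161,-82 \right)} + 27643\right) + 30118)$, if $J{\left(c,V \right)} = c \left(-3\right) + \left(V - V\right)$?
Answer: $-58244$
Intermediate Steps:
$J{\left(c,V \right)} = - 3 c$ ($J{\left(c,V \right)} = - 3 c + 0 = - 3 c$)
$- (\left(J{\left(-161,-82 \right)} + 27643\right) + 30118) = - (\left(\left(-3\right) \left(-161\right) + 27643\right) + 30118) = - (\left(483 + 27643\right) + 30118) = - (28126 + 30118) = \left(-1\right) 58244 = -58244$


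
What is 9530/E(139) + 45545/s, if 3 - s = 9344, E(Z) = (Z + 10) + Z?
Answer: 37951385/1345104 ≈ 28.214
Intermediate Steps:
E(Z) = 10 + 2*Z (E(Z) = (10 + Z) + Z = 10 + 2*Z)
s = -9341 (s = 3 - 1*9344 = 3 - 9344 = -9341)
9530/E(139) + 45545/s = 9530/(10 + 2*139) + 45545/(-9341) = 9530/(10 + 278) + 45545*(-1/9341) = 9530/288 - 45545/9341 = 9530*(1/288) - 45545/9341 = 4765/144 - 45545/9341 = 37951385/1345104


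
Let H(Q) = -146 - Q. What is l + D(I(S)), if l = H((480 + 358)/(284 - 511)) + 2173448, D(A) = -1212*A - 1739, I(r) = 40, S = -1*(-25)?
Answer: 481940679/227 ≈ 2.1231e+6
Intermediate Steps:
S = 25
D(A) = -1739 - 1212*A
l = 493340392/227 (l = (-146 - (480 + 358)/(284 - 511)) + 2173448 = (-146 - 838/(-227)) + 2173448 = (-146 - 838*(-1)/227) + 2173448 = (-146 - 1*(-838/227)) + 2173448 = (-146 + 838/227) + 2173448 = -32304/227 + 2173448 = 493340392/227 ≈ 2.1733e+6)
l + D(I(S)) = 493340392/227 + (-1739 - 1212*40) = 493340392/227 + (-1739 - 48480) = 493340392/227 - 50219 = 481940679/227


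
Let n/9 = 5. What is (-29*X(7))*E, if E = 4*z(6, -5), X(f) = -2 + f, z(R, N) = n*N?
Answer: 130500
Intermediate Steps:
n = 45 (n = 9*5 = 45)
z(R, N) = 45*N
E = -900 (E = 4*(45*(-5)) = 4*(-225) = -900)
(-29*X(7))*E = -29*(-2 + 7)*(-900) = -29*5*(-900) = -145*(-900) = 130500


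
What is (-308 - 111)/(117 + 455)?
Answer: -419/572 ≈ -0.73252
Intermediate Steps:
(-308 - 111)/(117 + 455) = -419/572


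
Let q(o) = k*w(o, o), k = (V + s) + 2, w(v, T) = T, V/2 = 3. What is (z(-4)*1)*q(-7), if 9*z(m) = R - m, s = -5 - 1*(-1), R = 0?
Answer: -112/9 ≈ -12.444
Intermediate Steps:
V = 6 (V = 2*3 = 6)
s = -4 (s = -5 + 1 = -4)
k = 4 (k = (6 - 4) + 2 = 2 + 2 = 4)
q(o) = 4*o
z(m) = -m/9 (z(m) = (0 - m)/9 = (-m)/9 = -m/9)
(z(-4)*1)*q(-7) = (-⅑*(-4)*1)*(4*(-7)) = ((4/9)*1)*(-28) = (4/9)*(-28) = -112/9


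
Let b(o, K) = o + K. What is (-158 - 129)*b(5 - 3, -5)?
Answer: 861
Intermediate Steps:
b(o, K) = K + o
(-158 - 129)*b(5 - 3, -5) = (-158 - 129)*(-5 + (5 - 3)) = -287*(-5 + 2) = -287*(-3) = 861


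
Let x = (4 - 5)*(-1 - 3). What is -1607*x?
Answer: -6428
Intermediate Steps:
x = 4 (x = -1*(-4) = 4)
-1607*x = -1607*4 = -6428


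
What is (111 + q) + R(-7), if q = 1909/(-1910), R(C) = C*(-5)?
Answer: 276951/1910 ≈ 145.00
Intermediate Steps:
R(C) = -5*C
q = -1909/1910 (q = 1909*(-1/1910) = -1909/1910 ≈ -0.99948)
(111 + q) + R(-7) = (111 - 1909/1910) - 5*(-7) = 210101/1910 + 35 = 276951/1910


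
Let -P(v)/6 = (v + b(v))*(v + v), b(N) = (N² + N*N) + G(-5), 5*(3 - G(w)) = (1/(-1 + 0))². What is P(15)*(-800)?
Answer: 67363200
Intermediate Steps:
G(w) = 14/5 (G(w) = 3 - 1/(5*(-1 + 0)²) = 3 - (1/(-1))²/5 = 3 - ⅕*(-1)² = 3 - ⅕*1 = 3 - ⅕ = 14/5)
b(N) = 14/5 + 2*N² (b(N) = (N² + N*N) + 14/5 = (N² + N²) + 14/5 = 2*N² + 14/5 = 14/5 + 2*N²)
P(v) = -12*v*(14/5 + v + 2*v²) (P(v) = -6*(v + (14/5 + 2*v²))*(v + v) = -6*(14/5 + v + 2*v²)*2*v = -12*v*(14/5 + v + 2*v²))
P(15)*(-800) = -12/5*15*(14 + 5*15 + 10*15²)*(-800) = -12/5*15*(14 + 75 + 10*225)*(-800) = -12/5*15*(14 + 75 + 2250)*(-800) = -12/5*15*2339*(-800) = -84204*(-800) = 67363200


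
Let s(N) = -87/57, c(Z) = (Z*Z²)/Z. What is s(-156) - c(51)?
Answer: -49448/19 ≈ -2602.5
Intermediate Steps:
c(Z) = Z² (c(Z) = Z³/Z = Z²)
s(N) = -29/19 (s(N) = -87*1/57 = -29/19)
s(-156) - c(51) = -29/19 - 1*51² = -29/19 - 1*2601 = -29/19 - 2601 = -49448/19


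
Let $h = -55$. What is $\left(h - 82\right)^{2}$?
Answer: $18769$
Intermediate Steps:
$\left(h - 82\right)^{2} = \left(-55 - 82\right)^{2} = \left(-137\right)^{2} = 18769$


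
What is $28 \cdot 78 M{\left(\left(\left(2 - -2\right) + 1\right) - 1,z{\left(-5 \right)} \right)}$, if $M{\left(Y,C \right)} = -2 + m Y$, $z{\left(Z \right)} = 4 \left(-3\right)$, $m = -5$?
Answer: $-48048$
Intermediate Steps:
$z{\left(Z \right)} = -12$
$M{\left(Y,C \right)} = -2 - 5 Y$
$28 \cdot 78 M{\left(\left(\left(2 - -2\right) + 1\right) - 1,z{\left(-5 \right)} \right)} = 28 \cdot 78 \left(-2 - 5 \left(\left(\left(2 - -2\right) + 1\right) - 1\right)\right) = 2184 \left(-2 - 5 \left(\left(\left(2 + 2\right) + 1\right) - 1\right)\right) = 2184 \left(-2 - 5 \left(\left(4 + 1\right) - 1\right)\right) = 2184 \left(-2 - 5 \left(5 - 1\right)\right) = 2184 \left(-2 - 20\right) = 2184 \left(-22\right) = -48048$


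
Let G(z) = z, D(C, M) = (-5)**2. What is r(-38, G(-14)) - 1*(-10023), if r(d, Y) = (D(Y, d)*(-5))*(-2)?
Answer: 10273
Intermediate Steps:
D(C, M) = 25
r(d, Y) = 250 (r(d, Y) = (25*(-5))*(-2) = -125*(-2) = 250)
r(-38, G(-14)) - 1*(-10023) = 250 - 1*(-10023) = 250 + 10023 = 10273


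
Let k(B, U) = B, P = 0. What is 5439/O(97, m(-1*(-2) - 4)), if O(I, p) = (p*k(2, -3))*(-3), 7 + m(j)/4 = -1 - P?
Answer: 1813/64 ≈ 28.328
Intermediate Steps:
m(j) = -32 (m(j) = -28 + 4*(-1 - 1*0) = -28 + 4*(-1 + 0) = -28 + 4*(-1) = -28 - 4 = -32)
O(I, p) = -6*p (O(I, p) = (p*2)*(-3) = (2*p)*(-3) = -6*p)
5439/O(97, m(-1*(-2) - 4)) = 5439/((-6*(-32))) = 5439/192 = 5439*(1/192) = 1813/64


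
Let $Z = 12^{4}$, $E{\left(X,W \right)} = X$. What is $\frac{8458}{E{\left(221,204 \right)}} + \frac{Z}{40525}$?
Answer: $\frac{347343106}{8956025} \approx 38.783$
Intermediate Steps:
$Z = 20736$
$\frac{8458}{E{\left(221,204 \right)}} + \frac{Z}{40525} = \frac{8458}{221} + \frac{20736}{40525} = \frac{347343106}{8956025}$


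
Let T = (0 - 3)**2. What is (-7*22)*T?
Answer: -1386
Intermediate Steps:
T = 9 (T = (-3)**2 = 9)
(-7*22)*T = -7*22*9 = -154*9 = -1386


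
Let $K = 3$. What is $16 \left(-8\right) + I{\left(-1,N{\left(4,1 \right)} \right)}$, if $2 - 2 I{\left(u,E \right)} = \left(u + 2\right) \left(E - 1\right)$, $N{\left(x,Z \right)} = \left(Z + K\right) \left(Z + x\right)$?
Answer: $- \frac{273}{2} \approx -136.5$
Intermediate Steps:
$N{\left(x,Z \right)} = \left(3 + Z\right) \left(Z + x\right)$ ($N{\left(x,Z \right)} = \left(Z + 3\right) \left(Z + x\right) = \left(3 + Z\right) \left(Z + x\right)$)
$I{\left(u,E \right)} = 1 - \frac{\left(-1 + E\right) \left(2 + u\right)}{2}$ ($I{\left(u,E \right)} = 1 - \frac{\left(u + 2\right) \left(E - 1\right)}{2} = 1 - \frac{\left(2 + u\right) \left(-1 + E\right)}{2} = 1 - \frac{\left(-1 + E\right) \left(2 + u\right)}{2}$)
$16 \left(-8\right) + I{\left(-1,N{\left(4,1 \right)} \right)} = 16 \left(-8\right) + \left(2 + \frac{1}{2} \left(-1\right) - \left(1^{2} + 3 \cdot 1 + 3 \cdot 4 + 1 \cdot 4\right) - \frac{1}{2} \left(1^{2} + 3 \cdot 1 + 3 \cdot 4 + 1 \cdot 4\right) \left(-1\right)\right) = -128 - \left(\frac{37}{2} + \frac{1}{2} \left(1 + 3 + 12 + 4\right) \left(-1\right)\right) = -128 - \left(\frac{37}{2} - 10\right) = -128 + \left(2 - \frac{1}{2} - 20 + 10\right) = -128 - \frac{17}{2} = - \frac{273}{2}$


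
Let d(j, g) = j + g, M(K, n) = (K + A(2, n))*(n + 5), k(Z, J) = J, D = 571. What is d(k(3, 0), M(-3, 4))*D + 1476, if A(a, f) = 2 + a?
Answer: 6615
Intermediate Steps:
M(K, n) = (4 + K)*(5 + n) (M(K, n) = (K + (2 + 2))*(n + 5) = (K + 4)*(5 + n) = (4 + K)*(5 + n))
d(j, g) = g + j
d(k(3, 0), M(-3, 4))*D + 1476 = ((20 + 4*4 + 5*(-3) - 3*4) + 0)*571 + 1476 = ((20 + 16 - 15 - 12) + 0)*571 + 1476 = (9 + 0)*571 + 1476 = 9*571 + 1476 = 5139 + 1476 = 6615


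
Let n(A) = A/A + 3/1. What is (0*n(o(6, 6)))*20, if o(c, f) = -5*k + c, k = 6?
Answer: 0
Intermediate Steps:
o(c, f) = -30 + c (o(c, f) = -5*6 + c = -30 + c)
n(A) = 4 (n(A) = 1 + 3*1 = 1 + 3 = 4)
(0*n(o(6, 6)))*20 = (0*4)*20 = 0*20 = 0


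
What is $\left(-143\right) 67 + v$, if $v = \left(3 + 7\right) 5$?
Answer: $-9531$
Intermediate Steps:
$v = 50$ ($v = 10 \cdot 5 = 50$)
$\left(-143\right) 67 + v = \left(-143\right) 67 + 50 = -9581 + 50 = -9531$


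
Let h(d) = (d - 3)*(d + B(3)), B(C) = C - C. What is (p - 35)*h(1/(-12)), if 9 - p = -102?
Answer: 703/36 ≈ 19.528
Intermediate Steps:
p = 111 (p = 9 - 1*(-102) = 9 + 102 = 111)
B(C) = 0
h(d) = d*(-3 + d) (h(d) = (d - 3)*(d + 0) = (-3 + d)*d = d*(-3 + d))
(p - 35)*h(1/(-12)) = (111 - 35)*((-3 + 1/(-12))/(-12)) = 76*(-(-3 - 1/12)/12) = 76*(-1/12*(-37/12)) = 76*(37/144) = 703/36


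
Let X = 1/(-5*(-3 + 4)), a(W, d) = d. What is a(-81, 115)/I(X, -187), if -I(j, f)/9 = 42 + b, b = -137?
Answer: 23/171 ≈ 0.13450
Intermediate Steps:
X = -⅕ (X = 1/(-5*1) = 1/(-5) = -⅕ ≈ -0.20000)
I(j, f) = 855 (I(j, f) = -9*(42 - 137) = -9*(-95) = 855)
a(-81, 115)/I(X, -187) = 115/855 = 115*(1/855) = 23/171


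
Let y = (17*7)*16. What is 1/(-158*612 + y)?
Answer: -1/94792 ≈ -1.0549e-5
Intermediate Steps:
y = 1904 (y = 119*16 = 1904)
1/(-158*612 + y) = 1/(-158*612 + 1904) = 1/(-96696 + 1904) = 1/(-94792) = -1/94792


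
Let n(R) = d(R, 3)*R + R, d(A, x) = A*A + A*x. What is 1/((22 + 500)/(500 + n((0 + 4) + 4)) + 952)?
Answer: 202/192391 ≈ 0.0010499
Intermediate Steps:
d(A, x) = A² + A*x
n(R) = R + R²*(3 + R) (n(R) = (R*(R + 3))*R + R = (R*(3 + R))*R + R = R²*(3 + R) + R = R + R²*(3 + R))
1/((22 + 500)/(500 + n((0 + 4) + 4)) + 952) = 1/((22 + 500)/(500 + ((0 + 4) + 4)*(1 + ((0 + 4) + 4)*(3 + ((0 + 4) + 4)))) + 952) = 1/(522/(500 + (4 + 4)*(1 + (4 + 4)*(3 + (4 + 4)))) + 952) = 1/(522/(500 + 8*(1 + 8*(3 + 8))) + 952) = 1/(522/(500 + 8*(1 + 8*11)) + 952) = 1/(522/(500 + 8*(1 + 88)) + 952) = 1/(522/(500 + 8*89) + 952) = 1/(522/(500 + 712) + 952) = 1/(522/1212 + 952) = 1/(522*(1/1212) + 952) = 1/(87/202 + 952) = 1/(192391/202) = 202/192391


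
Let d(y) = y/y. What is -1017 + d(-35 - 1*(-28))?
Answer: -1016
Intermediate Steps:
d(y) = 1
-1017 + d(-35 - 1*(-28)) = -1017 + 1 = -1016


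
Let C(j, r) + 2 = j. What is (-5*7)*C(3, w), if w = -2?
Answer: -35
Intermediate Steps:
C(j, r) = -2 + j
(-5*7)*C(3, w) = (-5*7)*(-2 + 3) = -35*1 = -35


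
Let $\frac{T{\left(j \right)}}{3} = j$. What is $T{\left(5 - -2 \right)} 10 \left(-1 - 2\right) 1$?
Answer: $-630$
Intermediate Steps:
$T{\left(j \right)} = 3 j$
$T{\left(5 - -2 \right)} 10 \left(-1 - 2\right) 1 = 3 \left(5 - -2\right) 10 \left(-1 - 2\right) 1 = 3 \left(5 + 2\right) 10 \left(\left(-3\right) 1\right) = 3 \cdot 7 \cdot 10 \left(-3\right) = 21 \cdot 10 \left(-3\right) = 210 \left(-3\right) = -630$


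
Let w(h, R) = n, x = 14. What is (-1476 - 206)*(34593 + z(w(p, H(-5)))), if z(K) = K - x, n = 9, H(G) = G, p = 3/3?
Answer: -58177016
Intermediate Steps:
p = 1 (p = 3*(1/3) = 1)
w(h, R) = 9
z(K) = -14 + K (z(K) = K - 1*14 = K - 14 = -14 + K)
(-1476 - 206)*(34593 + z(w(p, H(-5)))) = (-1476 - 206)*(34593 + (-14 + 9)) = -1682*(34593 - 5) = -1682*34588 = -58177016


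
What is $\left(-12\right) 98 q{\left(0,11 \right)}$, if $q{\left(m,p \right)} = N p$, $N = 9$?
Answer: $-116424$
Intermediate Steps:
$q{\left(m,p \right)} = 9 p$
$\left(-12\right) 98 q{\left(0,11 \right)} = \left(-12\right) 98 \cdot 9 \cdot 11 = \left(-1176\right) 99 = -116424$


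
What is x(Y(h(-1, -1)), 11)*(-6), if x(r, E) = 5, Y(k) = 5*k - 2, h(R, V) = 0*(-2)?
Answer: -30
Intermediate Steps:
h(R, V) = 0
Y(k) = -2 + 5*k
x(Y(h(-1, -1)), 11)*(-6) = 5*(-6) = -30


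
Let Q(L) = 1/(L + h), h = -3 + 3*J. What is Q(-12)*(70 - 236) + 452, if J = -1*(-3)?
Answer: 1439/3 ≈ 479.67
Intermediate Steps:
J = 3
h = 6 (h = -3 + 3*3 = -3 + 9 = 6)
Q(L) = 1/(6 + L) (Q(L) = 1/(L + 6) = 1/(6 + L))
Q(-12)*(70 - 236) + 452 = (70 - 236)/(6 - 12) + 452 = -166/(-6) + 452 = -1/6*(-166) + 452 = 83/3 + 452 = 1439/3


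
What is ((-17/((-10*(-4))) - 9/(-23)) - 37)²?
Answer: 1160833041/846400 ≈ 1371.5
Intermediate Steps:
((-17/((-10*(-4))) - 9/(-23)) - 37)² = ((-17/40 - 9*(-1/23)) - 37)² = ((-17*1/40 + 9/23) - 37)² = ((-17/40 + 9/23) - 37)² = (-31/920 - 37)² = (-34071/920)² = 1160833041/846400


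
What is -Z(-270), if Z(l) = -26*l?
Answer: -7020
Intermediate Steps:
-Z(-270) = -(-26)*(-270) = -1*7020 = -7020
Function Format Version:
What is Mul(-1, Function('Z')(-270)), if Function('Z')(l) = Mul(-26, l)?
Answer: -7020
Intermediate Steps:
Mul(-1, Function('Z')(-270)) = Mul(-1, Mul(-26, -270)) = Mul(-1, 7020) = -7020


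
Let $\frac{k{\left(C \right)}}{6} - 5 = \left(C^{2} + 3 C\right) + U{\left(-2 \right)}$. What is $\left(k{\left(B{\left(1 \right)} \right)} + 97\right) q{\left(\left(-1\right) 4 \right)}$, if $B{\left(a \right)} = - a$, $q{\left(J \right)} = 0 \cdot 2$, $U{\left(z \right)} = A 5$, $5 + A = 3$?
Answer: $0$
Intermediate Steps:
$A = -2$ ($A = -5 + 3 = -2$)
$U{\left(z \right)} = -10$ ($U{\left(z \right)} = \left(-2\right) 5 = -10$)
$q{\left(J \right)} = 0$
$k{\left(C \right)} = -30 + 6 C^{2} + 18 C$ ($k{\left(C \right)} = 30 + 6 \left(\left(C^{2} + 3 C\right) - 10\right) = 30 + 6 \left(-10 + C^{2} + 3 C\right) = 30 + \left(-60 + 6 C^{2} + 18 C\right) = -30 + 6 C^{2} + 18 C$)
$\left(k{\left(B{\left(1 \right)} \right)} + 97\right) q{\left(\left(-1\right) 4 \right)} = \left(\left(-30 + 6 \left(\left(-1\right) 1\right)^{2} + 18 \left(\left(-1\right) 1\right)\right) + 97\right) 0 = \left(\left(-30 + 6 \left(-1\right)^{2} + 18 \left(-1\right)\right) + 97\right) 0 = \left(\left(-30 + 6 \cdot 1 - 18\right) + 97\right) 0 = \left(\left(-30 + 6 - 18\right) + 97\right) 0 = \left(-42 + 97\right) 0 = 55 \cdot 0 = 0$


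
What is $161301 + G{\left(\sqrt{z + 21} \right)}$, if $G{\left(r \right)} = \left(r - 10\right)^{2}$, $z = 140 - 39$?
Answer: $161523 - 20 \sqrt{122} \approx 1.613 \cdot 10^{5}$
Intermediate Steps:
$z = 101$ ($z = 140 - 39 = 101$)
$G{\left(r \right)} = \left(-10 + r\right)^{2}$
$161301 + G{\left(\sqrt{z + 21} \right)} = 161301 + \left(-10 + \sqrt{101 + 21}\right)^{2} = 161301 + \left(-10 + \sqrt{122}\right)^{2}$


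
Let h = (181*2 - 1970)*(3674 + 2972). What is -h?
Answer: 10686768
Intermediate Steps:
h = -10686768 (h = (362 - 1970)*6646 = -1608*6646 = -10686768)
-h = -1*(-10686768) = 10686768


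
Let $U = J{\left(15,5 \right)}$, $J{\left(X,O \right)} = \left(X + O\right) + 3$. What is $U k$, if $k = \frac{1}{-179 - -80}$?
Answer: $- \frac{23}{99} \approx -0.23232$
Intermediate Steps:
$k = - \frac{1}{99}$ ($k = \frac{1}{-179 + 80} = \frac{1}{-99} = - \frac{1}{99} \approx -0.010101$)
$J{\left(X,O \right)} = 3 + O + X$ ($J{\left(X,O \right)} = \left(O + X\right) + 3 = 3 + O + X$)
$U = 23$ ($U = 3 + 5 + 15 = 23$)
$U k = 23 \left(- \frac{1}{99}\right) = - \frac{23}{99}$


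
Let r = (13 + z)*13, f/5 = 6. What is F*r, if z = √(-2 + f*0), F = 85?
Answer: 14365 + 1105*I*√2 ≈ 14365.0 + 1562.7*I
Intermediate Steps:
f = 30 (f = 5*6 = 30)
z = I*√2 (z = √(-2 + 30*0) = √(-2 + 0) = √(-2) = I*√2 ≈ 1.4142*I)
r = 169 + 13*I*√2 (r = (13 + I*√2)*13 = 169 + 13*I*√2 ≈ 169.0 + 18.385*I)
F*r = 85*(169 + 13*I*√2) = 14365 + 1105*I*√2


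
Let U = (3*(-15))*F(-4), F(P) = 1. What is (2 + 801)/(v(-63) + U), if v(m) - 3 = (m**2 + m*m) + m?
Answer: 803/7833 ≈ 0.10251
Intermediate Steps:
v(m) = 3 + m + 2*m**2 (v(m) = 3 + ((m**2 + m*m) + m) = 3 + ((m**2 + m**2) + m) = 3 + (2*m**2 + m) = 3 + (m + 2*m**2) = 3 + m + 2*m**2)
U = -45 (U = (3*(-15))*1 = -45*1 = -45)
(2 + 801)/(v(-63) + U) = (2 + 801)/((3 - 63 + 2*(-63)**2) - 45) = 803/((3 - 63 + 2*3969) - 45) = 803/((3 - 63 + 7938) - 45) = 803/(7878 - 45) = 803/7833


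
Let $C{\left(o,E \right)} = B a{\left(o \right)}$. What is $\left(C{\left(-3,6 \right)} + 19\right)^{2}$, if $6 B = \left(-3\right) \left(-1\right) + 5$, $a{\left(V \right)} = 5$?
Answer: $\frac{5929}{9} \approx 658.78$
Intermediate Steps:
$B = \frac{4}{3}$ ($B = \frac{\left(-3\right) \left(-1\right) + 5}{6} = \frac{3 + 5}{6} = \frac{1}{6} \cdot 8 = \frac{4}{3} \approx 1.3333$)
$C{\left(o,E \right)} = \frac{20}{3}$ ($C{\left(o,E \right)} = \frac{4}{3} \cdot 5 = \frac{20}{3}$)
$\left(C{\left(-3,6 \right)} + 19\right)^{2} = \left(\frac{20}{3} + 19\right)^{2} = \left(\frac{77}{3}\right)^{2} = \frac{5929}{9}$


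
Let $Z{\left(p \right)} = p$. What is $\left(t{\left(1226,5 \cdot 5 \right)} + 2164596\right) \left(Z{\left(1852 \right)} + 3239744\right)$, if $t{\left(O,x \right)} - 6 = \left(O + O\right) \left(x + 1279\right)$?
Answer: $17381470167960$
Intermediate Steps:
$t{\left(O,x \right)} = 6 + 2 O \left(1279 + x\right)$ ($t{\left(O,x \right)} = 6 + \left(O + O\right) \left(x + 1279\right) = 6 + 2 O \left(1279 + x\right)$)
$\left(t{\left(1226,5 \cdot 5 \right)} + 2164596\right) \left(Z{\left(1852 \right)} + 3239744\right) = \left(\left(6 + 2558 \cdot 1226 + 2 \cdot 1226 \cdot 5 \cdot 5\right) + 2164596\right) \left(1852 + 3239744\right) = \left(\left(6 + 3136108 + 2 \cdot 1226 \cdot 25\right) + 2164596\right) 3241596 = \left(\left(6 + 3136108 + 61300\right) + 2164596\right) 3241596 = \left(3197414 + 2164596\right) 3241596 = 5362010 \cdot 3241596 = 17381470167960$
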